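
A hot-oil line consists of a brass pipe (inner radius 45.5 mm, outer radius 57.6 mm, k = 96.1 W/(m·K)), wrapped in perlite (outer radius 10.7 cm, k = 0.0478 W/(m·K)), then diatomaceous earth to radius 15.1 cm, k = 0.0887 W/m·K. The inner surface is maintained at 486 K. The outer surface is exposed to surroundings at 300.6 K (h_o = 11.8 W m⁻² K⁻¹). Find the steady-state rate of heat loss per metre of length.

Resistance network (inner→outer):
  R'_brass = ln(0.0576/0.0455)/(2πk) = 0.2358/(2π·96.1) = 3.905×10^-4 m·K/W
  R'_perlite = ln(0.107/0.0576)/(2πk) = 0.6193/(2π·0.0478) = 2.062 m·K/W
  R'_diatomaceous earth = ln(0.151/0.107)/(2πk) = 0.3445/(2π·0.0887) = 0.6181 m·K/W
  R'_conv,out = 1/(2πr h) = 1/(2π·0.151·11.8) = 0.08932 m·K/W
ΣR = 3.905×10^-4 + 2.062 + 0.6181 + 0.08932 = 2.770 m·K/W
Q' = ΔT/ΣR = (486 K − 300.6 K)/2.770 = 66.9 W/m

Q' = 66.9 W/m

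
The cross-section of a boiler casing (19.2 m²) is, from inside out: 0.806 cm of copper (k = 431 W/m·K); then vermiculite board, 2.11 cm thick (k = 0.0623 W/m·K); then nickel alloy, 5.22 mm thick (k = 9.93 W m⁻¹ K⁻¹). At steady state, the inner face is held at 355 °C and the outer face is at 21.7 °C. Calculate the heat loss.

Q = 18900 W

Resistance network (inner→outer):
  R_copper = L/(kA) = 0.00806/(431·19.2) = 9.740×10^-7 K/W
  R_vermiculite board = L/(kA) = 0.0211/(0.0623·19.2) = 0.01764 K/W
  R_nickel alloy = L/(kA) = 0.00522/(9.93·19.2) = 2.738×10^-5 K/W
ΣR = 9.740×10^-7 + 0.01764 + 2.738×10^-5 = 0.01767 K/W
Q = ΔT/ΣR = (355 °C − 21.7 °C)/0.01767 = 18900 W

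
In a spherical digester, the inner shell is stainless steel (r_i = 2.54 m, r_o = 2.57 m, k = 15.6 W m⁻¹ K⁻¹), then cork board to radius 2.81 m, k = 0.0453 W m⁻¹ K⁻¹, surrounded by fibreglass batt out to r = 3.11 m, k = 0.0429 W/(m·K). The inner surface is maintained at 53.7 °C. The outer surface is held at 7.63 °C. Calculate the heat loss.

Resistance network (inner→outer):
  R_stainless steel = (1/2.54 − 1/2.57)/(4πk) = 0.004596/(4π·15.6) = 2.344×10^-5 K/W
  R_cork board = (1/2.57 − 1/2.81)/(4πk) = 0.03323/(4π·0.0453) = 0.05838 K/W
  R_fibreglass batt = (1/2.81 − 1/3.11)/(4πk) = 0.03433/(4π·0.0429) = 0.06368 K/W
ΣR = 2.344×10^-5 + 0.05838 + 0.06368 = 0.1221 K/W
Q = ΔT/ΣR = (53.7 °C − 7.63 °C)/0.1221 = 377 W

Q = 377 W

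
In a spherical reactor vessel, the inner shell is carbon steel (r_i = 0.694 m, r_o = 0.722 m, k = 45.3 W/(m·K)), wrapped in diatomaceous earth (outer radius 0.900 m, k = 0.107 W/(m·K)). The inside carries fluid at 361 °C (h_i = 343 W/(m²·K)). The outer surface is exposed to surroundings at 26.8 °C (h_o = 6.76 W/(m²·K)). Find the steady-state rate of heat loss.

Q = 1530 W

Resistance network (inner→outer):
  R_conv,in = 1/(4πr²h) = 1/(4π·0.694²·343) = 4.817×10^-4 K/W
  R_carbon steel = (1/0.694 − 1/0.722)/(4πk) = 0.05588/(4π·45.3) = 9.816×10^-5 K/W
  R_diatomaceous earth = (1/0.722 − 1/0.900)/(4πk) = 0.2739/(4π·0.107) = 0.2037 K/W
  R_conv,out = 1/(4πr²h) = 1/(4π·0.900²·6.76) = 0.01453 K/W
ΣR = 4.817×10^-4 + 9.816×10^-5 + 0.2037 + 0.01453 = 0.2188 K/W
Q = ΔT/ΣR = (361 °C − 26.8 °C)/0.2188 = 1530 W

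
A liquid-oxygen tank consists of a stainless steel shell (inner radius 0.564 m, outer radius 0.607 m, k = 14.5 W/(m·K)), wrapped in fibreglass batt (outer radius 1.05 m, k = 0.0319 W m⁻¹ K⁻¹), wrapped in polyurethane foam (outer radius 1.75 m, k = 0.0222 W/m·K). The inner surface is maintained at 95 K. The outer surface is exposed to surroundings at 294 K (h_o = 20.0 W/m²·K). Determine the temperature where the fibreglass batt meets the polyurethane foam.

T = 206.3 K

Series thermal resistances, inner to outer:
  R_stainless steel = (1/0.564 − 1/0.607)/(4πk) = 0.1256/(4π·14.5) = 6.893×10^-4 K/W
  R_fibreglass batt = (1/0.607 − 1/1.05)/(4πk) = 0.6951/(4π·0.0319) = 1.734 K/W
  R_polyurethane foam = (1/1.05 − 1/1.75)/(4πk) = 0.3810/(4π·0.0222) = 1.366 K/W
  R_conv,out = 1/(4πr²h) = 1/(4π·1.75²·20.0) = 0.001299 K/W
ΣR = 6.893×10^-4 + 1.734 + 1.366 + 0.001299 = 3.102 K/W
Q = ΔT/ΣR = (95 K − 294 K)/3.102 = -64.15 W
From the inner boundary to the fibreglass batt/polyurethane foam interface, ΣR_partial = 1.735 K/W.
T_interface = T_in − Q·ΣR_partial = 95 K − (-64.15)(1.735) = 206.3 K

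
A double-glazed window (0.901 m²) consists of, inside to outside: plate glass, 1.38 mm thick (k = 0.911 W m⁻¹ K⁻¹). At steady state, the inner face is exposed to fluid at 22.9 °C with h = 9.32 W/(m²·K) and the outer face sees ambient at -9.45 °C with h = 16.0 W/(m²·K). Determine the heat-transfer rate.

Treat each layer as a resistance in series:
  R_conv,in = 1/(hA) = 1/(9.32·0.901) = 0.1191 K/W
  R_plate glass = L/(kA) = 0.00138/(0.911·0.901) = 0.001681 K/W
  R_conv,out = 1/(hA) = 1/(16.0·0.901) = 0.06937 K/W
ΣR = 0.1191 + 0.001681 + 0.06937 = 0.1902 K/W
Q = ΔT/ΣR = (22.9 °C − -9.45 °C)/0.1902 = 170 W

Q = 170 W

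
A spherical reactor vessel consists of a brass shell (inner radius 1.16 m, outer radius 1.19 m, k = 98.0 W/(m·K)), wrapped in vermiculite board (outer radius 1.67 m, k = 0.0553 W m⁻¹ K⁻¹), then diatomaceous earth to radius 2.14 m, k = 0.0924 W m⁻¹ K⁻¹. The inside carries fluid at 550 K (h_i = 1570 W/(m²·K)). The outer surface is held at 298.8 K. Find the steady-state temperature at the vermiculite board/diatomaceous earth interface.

T = 360.5 K

Series thermal resistances, inner to outer:
  R_conv,in = 1/(4πr²h) = 1/(4π·1.16²·1570) = 3.767×10^-5 K/W
  R_brass = (1/1.16 − 1/1.19)/(4πk) = 0.02173/(4π·98.0) = 1.765×10^-5 K/W
  R_vermiculite board = (1/1.19 − 1/1.67)/(4πk) = 0.2415/(4π·0.0553) = 0.3476 K/W
  R_diatomaceous earth = (1/1.67 − 1/2.14)/(4πk) = 0.1315/(4π·0.0924) = 0.1133 K/W
ΣR = 3.767×10^-5 + 1.765×10^-5 + 0.3476 + 0.1133 = 0.4610 K/W
Q = ΔT/ΣR = (550 K − 298.8 K)/0.4610 = 544.9 W
From the inner boundary to the vermiculite board/diatomaceous earth interface, ΣR_partial = 0.3477 K/W.
T_interface = T_in − Q·ΣR_partial = 550 K − (544.9)(0.3477) = 360.5 K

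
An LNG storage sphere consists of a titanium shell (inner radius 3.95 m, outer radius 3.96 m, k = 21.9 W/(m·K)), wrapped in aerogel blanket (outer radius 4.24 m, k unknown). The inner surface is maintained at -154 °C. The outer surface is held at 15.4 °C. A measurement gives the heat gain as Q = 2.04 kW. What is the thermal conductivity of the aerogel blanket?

k = 0.0160 W/m·K

ΣR = ΔT/Q = |-154 − 15.4|/2040 = 0.08304 K/W
Known resistances:
  R_titanium = (1/3.95 − 1/3.96)/(4πk) = 6.393×10^-4/(4π·21.9) = 2.323×10^-6 K/W
R_aerogel blanket = ΣR − ΣR_known = 0.08304 − 2.323×10^-6 = 0.08304 K/W
(1/r₁−1/r₂)/(4πk) = 0.08304 ⇒ k = 0.01668/(4π·0.08304) = 0.0160 W/m·K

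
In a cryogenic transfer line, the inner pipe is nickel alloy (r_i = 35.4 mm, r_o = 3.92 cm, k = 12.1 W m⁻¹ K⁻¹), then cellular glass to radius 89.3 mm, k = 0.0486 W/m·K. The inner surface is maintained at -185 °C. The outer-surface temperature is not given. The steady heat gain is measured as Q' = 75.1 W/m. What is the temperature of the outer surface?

T_out = 17.6 °C

Series resistances:
  R'_nickel alloy = ln(0.0392/0.0354)/(2πk) = 0.1020/(2π·12.1) = 0.001341 m·K/W
  R'_cellular glass = ln(0.0893/0.0392)/(2πk) = 0.8233/(2π·0.0486) = 2.696 m·K/W
ΣR = 2.698 m·K/W
ΔT = Q'·ΣR = 75.1 × 2.698 = 202.6 K
Heat flows inward, so T_out = T_in + ΔT = -185 + 202.6 = 17.6 °C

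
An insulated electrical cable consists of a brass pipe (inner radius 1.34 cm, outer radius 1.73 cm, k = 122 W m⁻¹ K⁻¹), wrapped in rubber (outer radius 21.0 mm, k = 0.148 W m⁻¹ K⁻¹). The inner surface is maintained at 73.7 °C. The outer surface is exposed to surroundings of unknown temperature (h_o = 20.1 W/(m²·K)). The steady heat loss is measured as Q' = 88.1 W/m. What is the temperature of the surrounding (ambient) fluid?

Series resistances:
  R'_brass = ln(0.0173/0.0134)/(2πk) = 0.2555/(2π·122) = 3.332×10^-4 m·K/W
  R'_rubber = ln(0.0210/0.0173)/(2πk) = 0.1938/(2π·0.148) = 0.2084 m·K/W
  R'_conv,out = 1/(2πr h) = 1/(2π·0.0210·20.1) = 0.3771 m·K/W
ΣR = 0.5858 m·K/W
ΔT = Q'·ΣR = 88.1 × 0.5858 = 51.61 K
Heat flows outward, so T_out = T_in − ΔT = 73.7 − 51.61 = 22.1 °C

T_out = 22.1 °C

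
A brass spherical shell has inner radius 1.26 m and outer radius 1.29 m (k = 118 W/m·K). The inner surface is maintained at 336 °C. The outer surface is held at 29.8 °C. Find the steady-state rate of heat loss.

Q = 2.46×10^7 W

Q = 4πk·ΔT/(1/r₁ − 1/r₂) = 4π × 118 × 306.2 / (1/1.26 − 1/1.29) = 2.46×10^7 W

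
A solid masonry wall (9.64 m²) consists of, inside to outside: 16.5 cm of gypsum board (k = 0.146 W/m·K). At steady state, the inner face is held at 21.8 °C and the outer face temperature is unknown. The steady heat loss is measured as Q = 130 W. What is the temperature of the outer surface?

T_out = 6.56 °C

Series resistances:
  R_gypsum board = L/(kA) = 0.165/(0.146·9.64) = 0.1172 K/W
ΣR = 0.1172 K/W
ΔT = Q·ΣR = 130 × 0.1172 = 15.24 K
Heat flows outward, so T_out = T_in − ΔT = 21.8 − 15.24 = 6.56 °C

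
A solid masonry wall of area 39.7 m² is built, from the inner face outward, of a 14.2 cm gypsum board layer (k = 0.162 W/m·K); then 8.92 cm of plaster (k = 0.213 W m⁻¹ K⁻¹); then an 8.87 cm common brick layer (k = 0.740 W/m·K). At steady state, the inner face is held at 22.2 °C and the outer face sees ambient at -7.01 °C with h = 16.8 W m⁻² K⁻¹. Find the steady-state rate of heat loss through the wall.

Resistance network (inner→outer):
  R_gypsum board = L/(kA) = 0.142/(0.162·39.7) = 0.02208 K/W
  R_plaster = L/(kA) = 0.0892/(0.213·39.7) = 0.01055 K/W
  R_common brick = L/(kA) = 0.0887/(0.740·39.7) = 0.003019 K/W
  R_conv,out = 1/(hA) = 1/(16.8·39.7) = 0.001499 K/W
ΣR = 0.02208 + 0.01055 + 0.003019 + 0.001499 = 0.03715 K/W
Q = ΔT/ΣR = (22.2 °C − -7.01 °C)/0.03715 = 786 W

Q = 786 W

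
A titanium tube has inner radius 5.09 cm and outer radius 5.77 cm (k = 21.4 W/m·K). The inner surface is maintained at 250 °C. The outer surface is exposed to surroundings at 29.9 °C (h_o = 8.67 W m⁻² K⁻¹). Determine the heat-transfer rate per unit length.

Q' = 690 W/m

Series thermal resistances, inner to outer:
  R'_titanium = ln(0.0577/0.0509)/(2πk) = 0.1254/(2π·21.4) = 9.326×10^-4 m·K/W
  R'_conv,out = 1/(2πr h) = 1/(2π·0.0577·8.67) = 0.3181 m·K/W
ΣR = 9.326×10^-4 + 0.3181 = 0.3190 m·K/W
Q' = ΔT/ΣR = (250 °C − 29.9 °C)/0.3190 = 690 W/m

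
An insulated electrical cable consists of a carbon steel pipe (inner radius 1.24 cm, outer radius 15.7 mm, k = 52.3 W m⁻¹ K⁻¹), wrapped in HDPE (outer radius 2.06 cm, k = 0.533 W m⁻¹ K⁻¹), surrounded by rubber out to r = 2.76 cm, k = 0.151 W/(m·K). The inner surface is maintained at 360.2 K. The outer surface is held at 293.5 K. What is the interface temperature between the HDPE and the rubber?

T = 346.2 K

Treat each layer as a resistance in series:
  R'_carbon steel = ln(0.0157/0.0124)/(2πk) = 0.2360/(2π·52.3) = 7.181×10^-4 m·K/W
  R'_HDPE = ln(0.0206/0.0157)/(2πk) = 0.2716/(2π·0.533) = 0.08111 m·K/W
  R'_rubber = ln(0.0276/0.0206)/(2πk) = 0.2925/(2π·0.151) = 0.3083 m·K/W
ΣR = 7.181×10^-4 + 0.08111 + 0.3083 = 0.3901 m·K/W
Q' = ΔT/ΣR = (360.2 K − 293.5 K)/0.3901 = 171.0 W/m
From the inner boundary to the HDPE/rubber interface, ΣR_partial = 0.08183 m·K/W.
T_interface = T_in − Q'·ΣR_partial = 360.2 K − (171.0)(0.08183) = 346.2 K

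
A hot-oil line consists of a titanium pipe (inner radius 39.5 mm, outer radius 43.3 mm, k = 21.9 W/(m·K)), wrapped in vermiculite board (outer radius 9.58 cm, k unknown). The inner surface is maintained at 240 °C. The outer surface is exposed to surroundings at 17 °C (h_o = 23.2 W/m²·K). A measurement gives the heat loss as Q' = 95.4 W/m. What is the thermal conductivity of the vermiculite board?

ΣR = ΔT/Q' = |240 − 17|/95.4 = 2.338 m·K/W
Known resistances:
  R'_titanium = ln(0.0433/0.0395)/(2πk) = 0.09185/(2π·21.9) = 6.675×10^-4 m·K/W
  R'_conv,out = 1/(2πr h) = 1/(2π·0.0958·23.2) = 0.07161 m·K/W
R_vermiculite board = ΣR − ΣR_known = 2.338 − 0.07228 = 2.266 m·K/W
ln(r₂/r₁)/(2πk) = 2.266 ⇒ k = 0.7941/(2π·2.266) = 0.0558 W/m·K

k = 0.0558 W/m·K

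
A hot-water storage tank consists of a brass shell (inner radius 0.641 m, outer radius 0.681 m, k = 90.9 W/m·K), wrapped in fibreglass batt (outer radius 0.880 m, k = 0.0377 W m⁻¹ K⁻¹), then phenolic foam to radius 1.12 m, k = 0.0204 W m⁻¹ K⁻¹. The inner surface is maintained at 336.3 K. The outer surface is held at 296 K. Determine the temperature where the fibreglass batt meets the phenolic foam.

Series thermal resistances, inner to outer:
  R_brass = (1/0.641 − 1/0.681)/(4πk) = 0.09163/(4π·90.9) = 8.022×10^-5 K/W
  R_fibreglass batt = (1/0.681 − 1/0.880)/(4πk) = 0.3321/(4π·0.0377) = 0.7009 K/W
  R_phenolic foam = (1/0.880 − 1/1.12)/(4πk) = 0.2435/(4π·0.0204) = 0.9499 K/W
ΣR = 8.022×10^-5 + 0.7009 + 0.9499 = 1.651 K/W
Q = ΔT/ΣR = (336.3 K − 296 K)/1.651 = 24.41 W
From the inner boundary to the fibreglass batt/phenolic foam interface, ΣR_partial = 0.7010 K/W.
T_interface = T_in − Q·ΣR_partial = 336.3 K − (24.41)(0.7010) = 319.2 K

T = 319.2 K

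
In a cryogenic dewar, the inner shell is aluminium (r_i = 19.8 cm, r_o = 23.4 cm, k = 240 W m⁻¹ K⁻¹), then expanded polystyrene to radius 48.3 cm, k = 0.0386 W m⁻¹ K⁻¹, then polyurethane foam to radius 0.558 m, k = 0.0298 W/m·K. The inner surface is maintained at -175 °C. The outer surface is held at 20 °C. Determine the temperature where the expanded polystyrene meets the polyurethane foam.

T = -7.4 °C

Treat each layer as a resistance in series:
  R_aluminium = (1/0.198 − 1/0.234)/(4πk) = 0.7770/(4π·240) = 2.576×10^-4 K/W
  R_expanded polystyrene = (1/0.234 − 1/0.483)/(4πk) = 2.203/(4π·0.0386) = 4.542 K/W
  R_polyurethane foam = (1/0.483 − 1/0.558)/(4πk) = 0.2783/(4π·0.0298) = 0.7431 K/W
ΣR = 2.576×10^-4 + 4.542 + 0.7431 = 5.285 K/W
Q = ΔT/ΣR = (-175 °C − 20 °C)/5.285 = -36.90 W
From the inner boundary to the expanded polystyrene/polyurethane foam interface, ΣR_partial = 4.542 K/W.
T_interface = T_in − Q·ΣR_partial = -175 °C − (-36.90)(4.542) = -7.4 °C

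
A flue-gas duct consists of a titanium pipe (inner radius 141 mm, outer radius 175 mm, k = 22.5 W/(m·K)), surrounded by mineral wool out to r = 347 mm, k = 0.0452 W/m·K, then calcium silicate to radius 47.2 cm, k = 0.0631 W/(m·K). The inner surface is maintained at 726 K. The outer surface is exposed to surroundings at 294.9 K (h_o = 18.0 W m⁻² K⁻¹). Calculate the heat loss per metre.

Series thermal resistances, inner to outer:
  R'_titanium = ln(0.175/0.141)/(2πk) = 0.2160/(2π·22.5) = 0.001528 m·K/W
  R'_mineral wool = ln(0.347/0.175)/(2πk) = 0.6845/(2π·0.0452) = 2.410 m·K/W
  R'_calcium silicate = ln(0.472/0.347)/(2πk) = 0.3077/(2π·0.0631) = 0.7760 m·K/W
  R'_conv,out = 1/(2πr h) = 1/(2π·0.472·18.0) = 0.01873 m·K/W
ΣR = 0.001528 + 2.410 + 0.7760 + 0.01873 = 3.206 m·K/W
Q' = ΔT/ΣR = (726 K − 294.9 K)/3.206 = 134 W/m

Q' = 134 W/m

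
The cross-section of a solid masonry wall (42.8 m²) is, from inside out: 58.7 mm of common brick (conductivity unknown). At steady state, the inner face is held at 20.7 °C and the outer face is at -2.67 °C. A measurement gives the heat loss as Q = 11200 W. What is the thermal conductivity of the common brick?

k = 0.657 W/m·K

ΣR = ΔT/Q = |20.7 − -2.67|/11200 = 0.002087 K/W
L/(kA) = 0.002087 ⇒ k = 0.0587/(0.002087·42.8) = 0.657 W/m·K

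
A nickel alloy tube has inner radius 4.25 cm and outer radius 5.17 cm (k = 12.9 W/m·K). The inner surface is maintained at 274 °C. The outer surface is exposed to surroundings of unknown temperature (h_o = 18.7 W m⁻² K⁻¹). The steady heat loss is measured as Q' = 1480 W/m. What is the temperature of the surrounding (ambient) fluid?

Sum the resistances:
  R'_nickel alloy = ln(0.0517/0.0425)/(2πk) = 0.1960/(2π·12.9) = 0.002418 m·K/W
  R'_conv,out = 1/(2πr h) = 1/(2π·0.0517·18.7) = 0.1646 m·K/W
ΣR = 0.1670 m·K/W
ΔT = Q'·ΣR = 1480 × 0.1670 = 247.2 K
Heat flows outward, so T_out = T_in − ΔT = 274 − 247.2 = 26.8 °C

T_out = 26.8 °C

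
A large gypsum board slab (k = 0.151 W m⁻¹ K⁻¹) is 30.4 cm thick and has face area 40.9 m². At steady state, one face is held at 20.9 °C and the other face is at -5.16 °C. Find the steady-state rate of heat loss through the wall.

Q = 529 W

Q = kA·ΔT/L = 0.151 × 40.9 × |20.9 °C − -5.16 °C| / 0.304 = 529 W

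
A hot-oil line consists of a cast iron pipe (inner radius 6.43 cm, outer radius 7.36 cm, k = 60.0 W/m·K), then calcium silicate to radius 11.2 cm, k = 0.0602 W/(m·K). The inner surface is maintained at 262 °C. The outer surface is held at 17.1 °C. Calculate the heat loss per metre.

Resistance network (inner→outer):
  R'_cast iron = ln(0.0736/0.0643)/(2πk) = 0.1351/(2π·60.0) = 3.583×10^-4 m·K/W
  R'_calcium silicate = ln(0.112/0.0736)/(2πk) = 0.4199/(2π·0.0602) = 1.110 m·K/W
ΣR = 3.583×10^-4 + 1.110 = 1.110 m·K/W
Q' = ΔT/ΣR = (262 °C − 17.1 °C)/1.110 = 221 W/m

Q' = 221 W/m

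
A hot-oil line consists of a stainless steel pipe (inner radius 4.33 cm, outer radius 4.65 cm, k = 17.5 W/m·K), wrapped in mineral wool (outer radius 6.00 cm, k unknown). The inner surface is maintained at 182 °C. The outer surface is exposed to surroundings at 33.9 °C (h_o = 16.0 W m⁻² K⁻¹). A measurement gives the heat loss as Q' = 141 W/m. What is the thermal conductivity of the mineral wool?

ΣR = ΔT/Q' = |182 − 33.9|/141 = 1.050 m·K/W
Known resistances:
  R'_stainless steel = ln(0.0465/0.0433)/(2πk) = 0.07130/(2π·17.5) = 6.484×10^-4 m·K/W
  R'_conv,out = 1/(2πr h) = 1/(2π·0.0600·16.0) = 0.1658 m·K/W
R_mineral wool = ΣR − ΣR_known = 1.050 − 0.1664 = 0.8836 m·K/W
ln(r₂/r₁)/(2πk) = 0.8836 ⇒ k = 0.2549/(2π·0.8836) = 0.0459 W/m·K

k = 0.0459 W/m·K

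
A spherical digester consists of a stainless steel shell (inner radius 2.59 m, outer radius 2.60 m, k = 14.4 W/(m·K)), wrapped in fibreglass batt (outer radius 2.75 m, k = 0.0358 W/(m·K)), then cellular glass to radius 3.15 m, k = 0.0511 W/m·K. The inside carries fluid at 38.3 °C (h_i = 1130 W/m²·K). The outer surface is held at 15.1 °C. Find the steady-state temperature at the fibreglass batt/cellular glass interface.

T = 29.2 °C

Treat each layer as a resistance in series:
  R_conv,in = 1/(4πr²h) = 1/(4π·2.59²·1130) = 1.050×10^-5 K/W
  R_stainless steel = (1/2.59 − 1/2.60)/(4πk) = 0.001485/(4π·14.4) = 8.206×10^-6 K/W
  R_fibreglass batt = (1/2.60 − 1/2.75)/(4πk) = 0.02098/(4π·0.0358) = 0.04663 K/W
  R_cellular glass = (1/2.75 − 1/3.15)/(4πk) = 0.04618/(4π·0.0511) = 0.07191 K/W
ΣR = 1.050×10^-5 + 8.206×10^-6 + 0.04663 + 0.07191 = 0.1186 K/W
Q = ΔT/ΣR = (38.3 °C − 15.1 °C)/0.1186 = 195.6 W
From the inner boundary to the fibreglass batt/cellular glass interface, ΣR_partial = 0.04665 K/W.
T_interface = T_in − Q·ΣR_partial = 38.3 °C − (195.6)(0.04665) = 29.2 °C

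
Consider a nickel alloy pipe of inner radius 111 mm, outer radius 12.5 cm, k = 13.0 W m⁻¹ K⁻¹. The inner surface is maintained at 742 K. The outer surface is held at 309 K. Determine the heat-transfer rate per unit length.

Q' = 2.98×10^5 W/m

Q' = 2πk·ΔT/ln(r₂/r₁) = 2π × 13.0 × 433 / ln(0.125/0.111) = 2.98×10^5 W/m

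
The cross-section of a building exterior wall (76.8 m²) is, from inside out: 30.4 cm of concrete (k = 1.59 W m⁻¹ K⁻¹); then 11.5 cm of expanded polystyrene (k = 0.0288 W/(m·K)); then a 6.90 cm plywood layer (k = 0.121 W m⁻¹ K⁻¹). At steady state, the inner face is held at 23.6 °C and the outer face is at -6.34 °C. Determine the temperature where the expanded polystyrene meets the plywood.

Treat each layer as a resistance in series:
  R_concrete = L/(kA) = 0.304/(1.59·76.8) = 0.002490 K/W
  R_expanded polystyrene = L/(kA) = 0.115/(0.0288·76.8) = 0.05199 K/W
  R_plywood = L/(kA) = 0.0690/(0.121·76.8) = 0.007425 K/W
ΣR = 0.002490 + 0.05199 + 0.007425 = 0.06191 K/W
Q = ΔT/ΣR = (23.6 °C − -6.34 °C)/0.06191 = 483.6 W
From the inner boundary to the expanded polystyrene/plywood interface, ΣR_partial = 0.05448 K/W.
T_interface = T_in − Q·ΣR_partial = 23.6 °C − (483.6)(0.05448) = -2.75 °C

T = -2.75 °C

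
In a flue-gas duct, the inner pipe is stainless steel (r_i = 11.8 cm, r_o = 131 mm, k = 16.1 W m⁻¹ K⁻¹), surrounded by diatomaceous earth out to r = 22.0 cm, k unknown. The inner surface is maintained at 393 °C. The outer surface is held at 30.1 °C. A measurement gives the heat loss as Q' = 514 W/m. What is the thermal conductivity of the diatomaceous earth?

k = 0.117 W/m·K

ΣR = ΔT/Q' = |393 − 30.1|/514 = 0.7060 m·K/W
Known resistances:
  R'_stainless steel = ln(0.131/0.118)/(2πk) = 0.1045/(2π·16.1) = 0.001033 m·K/W
R_diatomaceous earth = ΣR − ΣR_known = 0.7060 − 0.001033 = 0.7050 m·K/W
ln(r₂/r₁)/(2πk) = 0.7050 ⇒ k = 0.5184/(2π·0.7050) = 0.117 W/m·K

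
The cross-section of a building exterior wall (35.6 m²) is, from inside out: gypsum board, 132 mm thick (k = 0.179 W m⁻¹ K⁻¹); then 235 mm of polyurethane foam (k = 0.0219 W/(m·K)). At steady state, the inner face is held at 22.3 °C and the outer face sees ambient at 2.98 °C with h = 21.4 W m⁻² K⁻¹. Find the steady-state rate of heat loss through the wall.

Resistance network (inner→outer):
  R_gypsum board = L/(kA) = 0.132/(0.179·35.6) = 0.02071 K/W
  R_polyurethane foam = L/(kA) = 0.235/(0.0219·35.6) = 0.3014 K/W
  R_conv,out = 1/(hA) = 1/(21.4·35.6) = 0.001313 K/W
ΣR = 0.02071 + 0.3014 + 0.001313 = 0.3234 K/W
Q = ΔT/ΣR = (22.3 °C − 2.98 °C)/0.3234 = 59.7 W

Q = 59.7 W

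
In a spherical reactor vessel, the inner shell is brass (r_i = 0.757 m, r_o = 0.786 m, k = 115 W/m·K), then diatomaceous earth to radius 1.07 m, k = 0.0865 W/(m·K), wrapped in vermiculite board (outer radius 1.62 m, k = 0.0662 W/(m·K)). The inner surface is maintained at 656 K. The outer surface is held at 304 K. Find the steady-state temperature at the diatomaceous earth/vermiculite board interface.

T = 498 K

Resistance network (inner→outer):
  R_brass = (1/0.757 − 1/0.786)/(4πk) = 0.04874/(4π·115) = 3.373×10^-5 K/W
  R_diatomaceous earth = (1/0.786 − 1/1.07)/(4πk) = 0.3377/(4π·0.0865) = 0.3107 K/W
  R_vermiculite board = (1/1.07 − 1/1.62)/(4πk) = 0.3173/(4π·0.0662) = 0.3814 K/W
ΣR = 3.373×10^-5 + 0.3107 + 0.3814 = 0.6921 K/W
Q = ΔT/ΣR = (656 K − 304 K)/0.6921 = 508.6 W
From the inner boundary to the diatomaceous earth/vermiculite board interface, ΣR_partial = 0.3107 K/W.
T_interface = T_in − Q·ΣR_partial = 656 K − (508.6)(0.3107) = 498 K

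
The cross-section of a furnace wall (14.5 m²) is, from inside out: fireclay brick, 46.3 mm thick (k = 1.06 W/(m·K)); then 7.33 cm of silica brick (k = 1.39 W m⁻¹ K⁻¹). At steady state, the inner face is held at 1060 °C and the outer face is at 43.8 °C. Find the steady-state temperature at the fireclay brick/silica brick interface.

Treat each layer as a resistance in series:
  R_fireclay brick = L/(kA) = 0.0463/(1.06·14.5) = 0.003012 K/W
  R_silica brick = L/(kA) = 0.0733/(1.39·14.5) = 0.003637 K/W
ΣR = 0.003012 + 0.003637 = 0.006649 K/W
Q = ΔT/ΣR = (1060 °C − 43.8 °C)/0.006649 = 1.528×10^5 W
From the inner boundary to the fireclay brick/silica brick interface, ΣR_partial = 0.003012 K/W.
T_interface = T_in − Q·ΣR_partial = 1060 °C − (1.528×10^5)(0.003012) = 600 °C

T = 600 °C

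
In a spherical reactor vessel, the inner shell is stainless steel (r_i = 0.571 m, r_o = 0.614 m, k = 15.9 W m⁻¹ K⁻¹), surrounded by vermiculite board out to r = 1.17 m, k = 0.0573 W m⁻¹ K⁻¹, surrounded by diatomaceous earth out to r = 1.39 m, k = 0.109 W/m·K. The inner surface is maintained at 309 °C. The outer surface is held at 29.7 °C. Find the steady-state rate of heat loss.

Q = 238 W

Series thermal resistances, inner to outer:
  R_stainless steel = (1/0.571 − 1/0.614)/(4πk) = 0.1226/(4π·15.9) = 6.138×10^-4 K/W
  R_vermiculite board = (1/0.614 − 1/1.17)/(4πk) = 0.7740/(4π·0.0573) = 1.075 K/W
  R_diatomaceous earth = (1/1.17 − 1/1.39)/(4πk) = 0.1353/(4π·0.109) = 0.09876 K/W
ΣR = 6.138×10^-4 + 1.075 + 0.09876 = 1.174 K/W
Q = ΔT/ΣR = (309 °C − 29.7 °C)/1.174 = 238 W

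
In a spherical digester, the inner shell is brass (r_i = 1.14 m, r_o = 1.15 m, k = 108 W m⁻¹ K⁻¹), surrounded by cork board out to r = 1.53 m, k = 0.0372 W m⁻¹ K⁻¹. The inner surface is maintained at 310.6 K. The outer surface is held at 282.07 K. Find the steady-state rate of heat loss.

Resistance network (inner→outer):
  R_brass = (1/1.14 − 1/1.15)/(4πk) = 0.007628/(4π·108) = 5.620×10^-6 K/W
  R_cork board = (1/1.15 − 1/1.53)/(4πk) = 0.2160/(4π·0.0372) = 0.4620 K/W
ΣR = 5.620×10^-6 + 0.4620 = 0.4620 K/W
Q = ΔT/ΣR = (310.6 K − 282.07 K)/0.4620 = 61.8 W

Q = 61.8 W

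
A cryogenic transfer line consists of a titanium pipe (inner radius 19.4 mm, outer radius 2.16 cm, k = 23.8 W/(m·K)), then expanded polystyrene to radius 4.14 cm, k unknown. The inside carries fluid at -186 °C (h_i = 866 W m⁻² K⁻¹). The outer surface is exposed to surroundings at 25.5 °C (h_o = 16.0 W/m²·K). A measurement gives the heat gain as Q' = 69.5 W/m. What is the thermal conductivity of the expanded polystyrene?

k = 0.0371 W/m·K

ΣR = ΔT/Q' = |-186 − 25.5|/69.5 = 3.043 m·K/W
Known resistances:
  R'_conv,in = 1/(2πr h) = 1/(2π·0.0194·866) = 0.009473 m·K/W
  R'_titanium = ln(0.0216/0.0194)/(2πk) = 0.1074/(2π·23.8) = 7.183×10^-4 m·K/W
  R'_conv,out = 1/(2πr h) = 1/(2π·0.0414·16.0) = 0.2403 m·K/W
R_expanded polystyrene = ΣR − ΣR_known = 3.043 − 0.2505 = 2.792 m·K/W
ln(r₂/r₁)/(2πk) = 2.792 ⇒ k = 0.6506/(2π·2.792) = 0.0371 W/m·K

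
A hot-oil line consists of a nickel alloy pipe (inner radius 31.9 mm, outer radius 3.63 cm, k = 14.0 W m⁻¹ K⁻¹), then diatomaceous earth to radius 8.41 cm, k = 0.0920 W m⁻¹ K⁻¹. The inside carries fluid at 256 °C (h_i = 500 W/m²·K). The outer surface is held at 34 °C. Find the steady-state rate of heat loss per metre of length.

Q' = 152 W/m

Resistance network (inner→outer):
  R'_conv,in = 1/(2πr h) = 1/(2π·0.0319·500) = 0.009978 m·K/W
  R'_nickel alloy = ln(0.0363/0.0319)/(2πk) = 0.1292/(2π·14.0) = 0.001469 m·K/W
  R'_diatomaceous earth = ln(0.0841/0.0363)/(2πk) = 0.8402/(2π·0.0920) = 1.453 m·K/W
ΣR = 0.009978 + 0.001469 + 1.453 = 1.464 m·K/W
Q' = ΔT/ΣR = (256 °C − 34 °C)/1.464 = 152 W/m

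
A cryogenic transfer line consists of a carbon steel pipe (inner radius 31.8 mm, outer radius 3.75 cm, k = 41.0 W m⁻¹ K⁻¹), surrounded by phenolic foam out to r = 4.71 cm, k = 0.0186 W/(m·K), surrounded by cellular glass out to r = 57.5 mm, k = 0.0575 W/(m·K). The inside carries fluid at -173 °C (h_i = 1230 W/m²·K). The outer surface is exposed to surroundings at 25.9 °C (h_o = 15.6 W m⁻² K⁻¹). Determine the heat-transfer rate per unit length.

Resistance network (inner→outer):
  R'_conv,in = 1/(2πr h) = 1/(2π·0.0318·1230) = 0.004069 m·K/W
  R'_carbon steel = ln(0.0375/0.0318)/(2πk) = 0.1649/(2π·41.0) = 6.400×10^-4 m·K/W
  R'_phenolic foam = ln(0.0471/0.0375)/(2πk) = 0.2279/(2π·0.0186) = 1.950 m·K/W
  R'_cellular glass = ln(0.0575/0.0471)/(2πk) = 0.1995/(2π·0.0575) = 0.5522 m·K/W
  R'_conv,out = 1/(2πr h) = 1/(2π·0.0575·15.6) = 0.1774 m·K/W
ΣR = 0.004069 + 6.400×10^-4 + 1.950 + 0.5522 + 0.1774 = 2.684 m·K/W
Q' = ΔT/ΣR = (-173 °C − 25.9 °C)/2.684 = -74.1 W/m
(Negative Q' ⇒ heat flows inward; heat gain = 74.1 W/m.)

Q' = 74.1 W/m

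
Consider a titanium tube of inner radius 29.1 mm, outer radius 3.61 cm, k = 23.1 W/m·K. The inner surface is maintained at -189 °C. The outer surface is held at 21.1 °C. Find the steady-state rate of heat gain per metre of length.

Q' = 141 kW/m

Q' = 2πk·ΔT/ln(r₂/r₁) = 2π × 23.1 × 210.1 / ln(0.0361/0.0291) = 1.41×10^5 W/m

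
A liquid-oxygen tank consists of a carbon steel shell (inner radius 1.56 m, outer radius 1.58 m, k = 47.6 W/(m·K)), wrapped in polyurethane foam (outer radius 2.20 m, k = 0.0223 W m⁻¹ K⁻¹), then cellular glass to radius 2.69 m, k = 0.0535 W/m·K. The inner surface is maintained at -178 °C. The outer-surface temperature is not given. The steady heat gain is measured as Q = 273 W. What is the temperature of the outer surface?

T_out = 29.4 °C

Sum the resistances:
  R_carbon steel = (1/1.56 − 1/1.58)/(4πk) = 0.008114/(4π·47.6) = 1.357×10^-5 K/W
  R_polyurethane foam = (1/1.58 − 1/2.20)/(4πk) = 0.1784/(4π·0.0223) = 0.6365 K/W
  R_cellular glass = (1/2.20 − 1/2.69)/(4πk) = 0.08280/(4π·0.0535) = 0.1232 K/W
ΣR = 0.7597 K/W
ΔT = Q·ΣR = 273 × 0.7597 = 207.4 K
Heat flows inward, so T_out = T_in + ΔT = -178 + 207.4 = 29.4 °C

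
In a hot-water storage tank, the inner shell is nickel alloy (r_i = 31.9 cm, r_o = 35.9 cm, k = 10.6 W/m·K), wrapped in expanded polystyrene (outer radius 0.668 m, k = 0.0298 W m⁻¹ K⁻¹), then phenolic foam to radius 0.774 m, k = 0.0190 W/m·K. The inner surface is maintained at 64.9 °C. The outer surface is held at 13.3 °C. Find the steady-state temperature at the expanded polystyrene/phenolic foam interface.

Treat each layer as a resistance in series:
  R_nickel alloy = (1/0.319 − 1/0.359)/(4πk) = 0.3493/(4π·10.6) = 0.002622 K/W
  R_expanded polystyrene = (1/0.359 − 1/0.668)/(4πk) = 1.289/(4π·0.0298) = 3.441 K/W
  R_phenolic foam = (1/0.668 − 1/0.774)/(4πk) = 0.2050/(4π·0.0190) = 0.8587 K/W
ΣR = 0.002622 + 3.441 + 0.8587 = 4.302 K/W
Q = ΔT/ΣR = (64.9 °C − 13.3 °C)/4.302 = 11.99 W
From the inner boundary to the expanded polystyrene/phenolic foam interface, ΣR_partial = 3.444 K/W.
T_interface = T_in − Q·ΣR_partial = 64.9 °C − (11.99)(3.444) = 23.6 °C

T = 23.6 °C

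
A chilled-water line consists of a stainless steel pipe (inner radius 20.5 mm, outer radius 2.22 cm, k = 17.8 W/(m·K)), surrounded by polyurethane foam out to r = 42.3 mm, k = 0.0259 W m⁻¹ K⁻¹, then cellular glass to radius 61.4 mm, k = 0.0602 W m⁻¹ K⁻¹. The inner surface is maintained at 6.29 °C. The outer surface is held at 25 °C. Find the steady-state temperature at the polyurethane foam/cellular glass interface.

T = 21.3 °C

Series thermal resistances, inner to outer:
  R'_stainless steel = ln(0.0222/0.0205)/(2πk) = 0.07967/(2π·17.8) = 7.123×10^-4 m·K/W
  R'_polyurethane foam = ln(0.0423/0.0222)/(2πk) = 0.6447/(2π·0.0259) = 3.962 m·K/W
  R'_cellular glass = ln(0.0614/0.0423)/(2πk) = 0.3726/(2π·0.0602) = 0.9851 m·K/W
ΣR = 7.123×10^-4 + 3.962 + 0.9851 = 4.948 m·K/W
Q' = ΔT/ΣR = (6.29 °C − 25 °C)/4.948 = -3.781 W/m
From the inner boundary to the polyurethane foam/cellular glass interface, ΣR_partial = 3.963 m·K/W.
T_interface = T_in − Q'·ΣR_partial = 6.29 °C − (-3.781)(3.963) = 21.3 °C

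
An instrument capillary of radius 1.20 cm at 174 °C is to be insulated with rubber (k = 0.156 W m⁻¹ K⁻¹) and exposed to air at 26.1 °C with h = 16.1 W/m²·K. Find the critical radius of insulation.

For a cylinder, r_cr = k_ins/h = 0.156/16.1 = 0.00969 m = 0.969 cm

r_cr = 0.969 cm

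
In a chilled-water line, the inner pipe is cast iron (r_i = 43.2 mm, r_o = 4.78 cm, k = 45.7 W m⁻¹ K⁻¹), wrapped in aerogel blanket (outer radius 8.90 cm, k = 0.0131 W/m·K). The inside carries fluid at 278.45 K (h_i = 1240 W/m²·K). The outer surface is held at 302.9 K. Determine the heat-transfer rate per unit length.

Q' = 3.24 W/m

Treat each layer as a resistance in series:
  R'_conv,in = 1/(2πr h) = 1/(2π·0.0432·1240) = 0.002971 m·K/W
  R'_cast iron = ln(0.0478/0.0432)/(2πk) = 0.1012/(2π·45.7) = 3.524×10^-4 m·K/W
  R'_aerogel blanket = ln(0.0890/0.0478)/(2πk) = 0.6216/(2π·0.0131) = 7.552 m·K/W
ΣR = 0.002971 + 3.524×10^-4 + 7.552 = 7.555 m·K/W
Q' = ΔT/ΣR = (278.45 K − 302.9 K)/7.555 = -3.24 W/m
(Negative Q' ⇒ heat flows inward; heat gain = 3.24 W/m.)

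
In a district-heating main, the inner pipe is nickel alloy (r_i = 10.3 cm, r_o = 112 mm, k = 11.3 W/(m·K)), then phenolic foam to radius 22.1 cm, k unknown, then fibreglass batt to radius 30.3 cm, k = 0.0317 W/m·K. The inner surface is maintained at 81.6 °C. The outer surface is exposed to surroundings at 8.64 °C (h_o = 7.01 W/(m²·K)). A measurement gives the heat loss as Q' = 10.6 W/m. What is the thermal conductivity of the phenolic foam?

ΣR = ΔT/Q' = |81.6 − 8.64|/10.6 = 6.883 m·K/W
Known resistances:
  R'_nickel alloy = ln(0.112/0.103)/(2πk) = 0.08377/(2π·11.3) = 0.001180 m·K/W
  R'_fibreglass batt = ln(0.303/0.221)/(2πk) = 0.3156/(2π·0.0317) = 1.584 m·K/W
  R'_conv,out = 1/(2πr h) = 1/(2π·0.303·7.01) = 0.07493 m·K/W
R_phenolic foam = ΣR − ΣR_known = 6.883 − 1.660 = 5.223 m·K/W
ln(r₂/r₁)/(2πk) = 5.223 ⇒ k = 0.6797/(2π·5.223) = 0.0207 W/m·K

k = 0.0207 W/m·K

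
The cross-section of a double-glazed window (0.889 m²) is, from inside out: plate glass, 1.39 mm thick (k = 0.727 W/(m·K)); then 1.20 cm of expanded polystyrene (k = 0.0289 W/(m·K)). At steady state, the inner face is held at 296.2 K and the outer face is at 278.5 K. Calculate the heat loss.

Q = 37.7 W

Resistance network (inner→outer):
  R_plate glass = L/(kA) = 0.00139/(0.727·0.889) = 0.002151 K/W
  R_expanded polystyrene = L/(kA) = 0.0120/(0.0289·0.889) = 0.4671 K/W
ΣR = 0.002151 + 0.4671 = 0.4693 K/W
Q = ΔT/ΣR = (296.2 K − 278.5 K)/0.4693 = 37.7 W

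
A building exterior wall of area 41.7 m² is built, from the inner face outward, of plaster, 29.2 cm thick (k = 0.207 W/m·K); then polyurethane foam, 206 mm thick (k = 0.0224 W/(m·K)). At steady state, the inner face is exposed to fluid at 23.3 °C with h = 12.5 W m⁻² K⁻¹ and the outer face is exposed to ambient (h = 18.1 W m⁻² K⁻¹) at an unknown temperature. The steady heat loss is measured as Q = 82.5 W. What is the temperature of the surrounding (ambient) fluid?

T_out = 2.05 °C

Series resistances:
  R_conv,in = 1/(hA) = 1/(12.5·41.7) = 0.001918 K/W
  R_plaster = L/(kA) = 0.292/(0.207·41.7) = 0.03383 K/W
  R_polyurethane foam = L/(kA) = 0.206/(0.0224·41.7) = 0.2205 K/W
  R_conv,out = 1/(hA) = 1/(18.1·41.7) = 0.001325 K/W
ΣR = 0.2576 K/W
ΔT = Q·ΣR = 82.5 × 0.2576 = 21.25 K
Heat flows outward, so T_out = T_in − ΔT = 23.3 − 21.25 = 2.05 °C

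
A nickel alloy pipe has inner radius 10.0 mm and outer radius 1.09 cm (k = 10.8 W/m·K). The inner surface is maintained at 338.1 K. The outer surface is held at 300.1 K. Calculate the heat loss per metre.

Q' = 2πk·ΔT/ln(r₂/r₁) = 2π × 10.8 × 38 / ln(0.0109/0.0100) = 29900 W/m

Q' = 29.9 kW/m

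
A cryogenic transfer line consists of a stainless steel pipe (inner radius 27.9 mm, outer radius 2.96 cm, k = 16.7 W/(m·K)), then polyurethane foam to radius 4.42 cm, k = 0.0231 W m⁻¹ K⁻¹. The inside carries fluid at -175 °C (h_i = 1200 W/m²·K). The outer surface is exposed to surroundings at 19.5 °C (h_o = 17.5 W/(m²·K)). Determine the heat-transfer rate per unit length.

Q' = 65.4 W/m

Treat each layer as a resistance in series:
  R'_conv,in = 1/(2πr h) = 1/(2π·0.0279·1200) = 0.004754 m·K/W
  R'_stainless steel = ln(0.0296/0.0279)/(2πk) = 0.05915/(2π·16.7) = 5.637×10^-4 m·K/W
  R'_polyurethane foam = ln(0.0442/0.0296)/(2πk) = 0.4010/(2π·0.0231) = 2.762 m·K/W
  R'_conv,out = 1/(2πr h) = 1/(2π·0.0442·17.5) = 0.2058 m·K/W
ΣR = 0.004754 + 5.637×10^-4 + 2.762 + 0.2058 = 2.973 m·K/W
Q' = ΔT/ΣR = (-175 °C − 19.5 °C)/2.973 = -65.4 W/m
(Negative Q' ⇒ heat flows inward; heat gain = 65.4 W/m.)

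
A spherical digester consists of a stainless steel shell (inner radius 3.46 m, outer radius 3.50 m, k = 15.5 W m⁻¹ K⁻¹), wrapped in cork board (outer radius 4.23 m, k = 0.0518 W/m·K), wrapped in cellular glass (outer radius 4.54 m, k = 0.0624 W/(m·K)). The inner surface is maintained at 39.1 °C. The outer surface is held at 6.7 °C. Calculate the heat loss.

Q = 336 W

Series thermal resistances, inner to outer:
  R_stainless steel = (1/3.46 − 1/3.50)/(4πk) = 0.003303/(4π·15.5) = 1.696×10^-5 K/W
  R_cork board = (1/3.50 − 1/4.23)/(4πk) = 0.04931/(4π·0.0518) = 0.07575 K/W
  R_cellular glass = (1/4.23 − 1/4.54)/(4πk) = 0.01614/(4π·0.0624) = 0.02059 K/W
ΣR = 1.696×10^-5 + 0.07575 + 0.02059 = 0.09636 K/W
Q = ΔT/ΣR = (39.1 °C − 6.7 °C)/0.09636 = 336 W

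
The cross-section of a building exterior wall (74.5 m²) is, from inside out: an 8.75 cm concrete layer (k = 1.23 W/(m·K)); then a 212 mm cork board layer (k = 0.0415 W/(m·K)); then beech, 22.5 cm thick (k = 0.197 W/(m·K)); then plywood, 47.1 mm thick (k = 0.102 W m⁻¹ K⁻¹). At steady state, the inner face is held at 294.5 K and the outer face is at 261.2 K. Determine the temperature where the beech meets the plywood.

Resistance network (inner→outer):
  R_concrete = L/(kA) = 0.0875/(1.23·74.5) = 9.549×10^-4 K/W
  R_cork board = L/(kA) = 0.212/(0.0415·74.5) = 0.06857 K/W
  R_beech = L/(kA) = 0.225/(0.197·74.5) = 0.01533 K/W
  R_plywood = L/(kA) = 0.0471/(0.102·74.5) = 0.006198 K/W
ΣR = 9.549×10^-4 + 0.06857 + 0.01533 + 0.006198 = 0.09105 K/W
Q = ΔT/ΣR = (294.5 K − 261.2 K)/0.09105 = 365.7 W
From the inner boundary to the beech/plywood interface, ΣR_partial = 0.08485 K/W.
T_interface = T_in − Q·ΣR_partial = 294.5 K − (365.7)(0.08485) = 263.47 K

T = 263.47 K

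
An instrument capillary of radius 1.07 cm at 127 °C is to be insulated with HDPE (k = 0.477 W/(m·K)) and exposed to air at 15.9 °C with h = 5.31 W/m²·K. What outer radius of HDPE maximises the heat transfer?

r_cr = 8.98 cm

For a cylinder, r_cr = k_ins/h = 0.477/5.31 = 0.0898 m = 8.98 cm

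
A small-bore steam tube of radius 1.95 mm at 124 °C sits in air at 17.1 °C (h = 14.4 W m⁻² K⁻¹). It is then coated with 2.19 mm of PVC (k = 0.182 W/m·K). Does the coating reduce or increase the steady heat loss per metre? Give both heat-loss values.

Critical radius for a cylinder: r_cr = k/h = 0.0126 m = 1.26 cm.
Outer radius after coating: r₂ = 0.00195 + 0.00219 = 0.00414 m.
Since r₁ < r_cr and r₂ ≤ r_cr, the coating moves toward the maximum at r_cr — heat loss rises.
Bare: R = 1/(2πr₁h) = 5.668 m·K/W; Q = 106.9/5.668 = 18.9 W/m.
Coated: R = R_cond + R_conv = 3.328 m·K/W; Q = 106.9/3.328 = 32.1 W/m.

increases: 18.9 → 32.1 W/m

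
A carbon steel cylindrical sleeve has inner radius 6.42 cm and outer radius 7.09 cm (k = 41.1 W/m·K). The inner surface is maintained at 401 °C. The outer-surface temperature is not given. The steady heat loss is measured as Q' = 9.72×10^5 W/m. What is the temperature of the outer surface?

Series resistances:
  R'_carbon steel = ln(0.0709/0.0642)/(2πk) = 0.09927/(2π·41.1) = 3.844×10^-4 m·K/W
ΣR = 3.844×10^-4 m·K/W
ΔT = Q'·ΣR = 9.72×10^5 × 3.844×10^-4 = 373.6 K
Heat flows outward, so T_out = T_in − ΔT = 401 − 373.6 = 27.4 °C

T_out = 27.4 °C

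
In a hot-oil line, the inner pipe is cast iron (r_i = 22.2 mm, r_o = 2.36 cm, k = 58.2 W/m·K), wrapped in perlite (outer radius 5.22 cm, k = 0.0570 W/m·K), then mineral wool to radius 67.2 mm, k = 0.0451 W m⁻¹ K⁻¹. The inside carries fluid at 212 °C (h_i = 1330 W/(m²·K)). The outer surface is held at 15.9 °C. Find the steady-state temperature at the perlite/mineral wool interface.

T = 72.0 °C

Resistance network (inner→outer):
  R'_conv,in = 1/(2πr h) = 1/(2π·0.0222·1330) = 0.005390 m·K/W
  R'_cast iron = ln(0.0236/0.0222)/(2πk) = 0.06115/(2π·58.2) = 1.672×10^-4 m·K/W
  R'_perlite = ln(0.0522/0.0236)/(2πk) = 0.7938/(2π·0.0570) = 2.217 m·K/W
  R'_mineral wool = ln(0.0672/0.0522)/(2πk) = 0.2526/(2π·0.0451) = 0.8914 m·K/W
ΣR = 0.005390 + 1.672×10^-4 + 2.217 + 0.8914 = 3.114 m·K/W
Q' = ΔT/ΣR = (212 °C − 15.9 °C)/3.114 = 62.97 W/m
From the inner boundary to the perlite/mineral wool interface, ΣR_partial = 2.223 m·K/W.
T_interface = T_in − Q'·ΣR_partial = 212 °C − (62.97)(2.223) = 72.0 °C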